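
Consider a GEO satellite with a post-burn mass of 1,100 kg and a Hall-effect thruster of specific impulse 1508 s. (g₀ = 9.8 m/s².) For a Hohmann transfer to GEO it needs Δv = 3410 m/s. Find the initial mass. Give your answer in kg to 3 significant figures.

initial mass ≈ 1390 kg

v_e = Isp · g₀ = 1508 × 9.8 = 14778.4 m/s.
Using Δv = v_e ln(m₀/m_f): m₀/m_f = exp(Δv / v_e) = exp(3410 / 14778.4) = exp(0.2307) = 1.2595.
m₀ = m_f × 1.2595 = 1,100 × 1.2595 = 1,385.45 kg.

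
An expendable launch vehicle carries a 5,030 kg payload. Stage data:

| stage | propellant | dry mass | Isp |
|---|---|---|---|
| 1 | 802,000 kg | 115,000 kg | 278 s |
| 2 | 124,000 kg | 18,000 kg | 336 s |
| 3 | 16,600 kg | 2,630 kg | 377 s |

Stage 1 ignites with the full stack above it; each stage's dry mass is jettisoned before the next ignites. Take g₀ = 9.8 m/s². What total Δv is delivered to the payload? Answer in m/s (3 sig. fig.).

Ignition mass of stage 1 = 802,000+115,000 + 124,000+18,000 + 16,600+2,630 + 5,030 = 1,083,260 kg.
Stage 1: m₀ = 1,083,260 kg, m_f = 1,083,260 − 802,000 = 281,260 kg; Δv = 278×9.8×ln(3.851) = 2724.4×1.3485 ≈ 3674 m/s.
Stage 2: m₀ = 166,260 kg, m_f = 166,260 − 124,000 = 42,260 kg; Δv = 336×9.8×ln(3.934) = 3292.8×1.3697 ≈ 4510 m/s.
Stage 3: m₀ = 24,260 kg, m_f = 24,260 − 16,600 = 7,660 kg; Δv = 377×9.8×ln(3.167) = 3694.6×1.1528 ≈ 4259 m/s.
Total Δv = 3674 + 4510 + 4259 = 12443 m/s.

Δv ≈ 12400 m/s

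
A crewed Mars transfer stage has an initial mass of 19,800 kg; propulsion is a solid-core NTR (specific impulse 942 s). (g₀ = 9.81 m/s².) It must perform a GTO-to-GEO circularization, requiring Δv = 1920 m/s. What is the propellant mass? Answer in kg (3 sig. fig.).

v_e = Isp · g₀ = 942 × 9.81 = 9241.0 m/s.
Using Δv = v_e ln(m₀/m_f): m₀/m_f = exp(Δv / v_e) = exp(1920 / 9241.0) = exp(0.2078) = 1.2309.
m_f = 19,800 / 1.2309 = 16,085.8 kg, so propellant = m₀ − m_f = 19,800 − 16,085.8 = 3,714.2 kg.

propellant mass ≈ 3710 kg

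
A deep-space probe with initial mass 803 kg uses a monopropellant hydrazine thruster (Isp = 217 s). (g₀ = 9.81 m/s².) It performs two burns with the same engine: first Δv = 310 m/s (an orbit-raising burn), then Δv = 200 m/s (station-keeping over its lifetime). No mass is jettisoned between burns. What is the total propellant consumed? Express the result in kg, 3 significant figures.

total propellant consumed ≈ 171 kg

v_e = Isp · g₀ = 217 × 9.81 = 2128.8 m/s.
After the first burn: m = 803 × exp(−310/2128.8) = 803 × 0.86448 = 694.177 kg.
After the second burn: m = 694.177 × exp(−200/2128.8) = 694.177 × 0.91033 = 631.93 kg.
Total propellant = m₀ − m_final = 803 − 631.93 = 171.07 kg.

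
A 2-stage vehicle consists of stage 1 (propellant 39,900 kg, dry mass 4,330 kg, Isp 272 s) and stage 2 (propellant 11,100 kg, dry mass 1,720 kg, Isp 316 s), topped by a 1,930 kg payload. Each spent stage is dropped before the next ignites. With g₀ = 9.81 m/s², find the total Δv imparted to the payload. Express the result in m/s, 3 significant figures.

Δv ≈ 7340 m/s

Ignition mass of stage 1 = 39,900+4,330 + 11,100+1,720 + 1,930 = 58,980 kg.
Stage 1: m₀ = 58,980 kg, m_f = 58,980 − 39,900 = 19,080 kg; Δv = 272×9.81×ln(3.091) = 2668.3×1.1286 ≈ 3011 m/s.
Stage 2: m₀ = 14,750 kg, m_f = 14,750 − 11,100 = 3,650 kg; Δv = 316×9.81×ln(4.041) = 3100.0×1.3965 ≈ 4329 m/s.
Total Δv = 3011 + 4329 = 7340 m/s.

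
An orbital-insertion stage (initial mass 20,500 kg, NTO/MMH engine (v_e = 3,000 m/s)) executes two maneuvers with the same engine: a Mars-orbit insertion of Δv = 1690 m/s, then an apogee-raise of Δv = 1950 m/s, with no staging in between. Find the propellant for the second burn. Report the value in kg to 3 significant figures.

After the first burn: m = 20500 × exp(−1690/3000.0) = 20500 × 0.56931 = 11,670.9 kg.
After the second burn: m = 11,670.9 × exp(−1950/3000.0) = 11,670.9 × 0.52205 = 6,092.79 kg.
Second-burn propellant = 11,670.9 − 6,092.79 = 5,578.11 kg.

propellant for the second burn ≈ 5580 kg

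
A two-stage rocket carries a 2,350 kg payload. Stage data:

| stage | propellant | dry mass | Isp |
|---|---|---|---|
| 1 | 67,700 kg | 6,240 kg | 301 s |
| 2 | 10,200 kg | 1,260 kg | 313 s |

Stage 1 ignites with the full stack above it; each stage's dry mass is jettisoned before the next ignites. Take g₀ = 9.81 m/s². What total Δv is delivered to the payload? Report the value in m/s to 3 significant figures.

Δv ≈ 8480 m/s

Ignition mass of stage 1 = 67,700+6,240 + 10,200+1,260 + 2,350 = 87,750 kg.
Stage 1: m₀ = 87,750 kg, m_f = 87,750 − 67,700 = 20,050 kg; Δv = 301×9.81×ln(4.377) = 2952.8×1.4763 ≈ 4359 m/s.
Stage 2: m₀ = 13,810 kg, m_f = 13,810 − 10,200 = 3,610 kg; Δv = 313×9.81×ln(3.825) = 3070.5×1.3417 ≈ 4120 m/s.
Total Δv = 4359 + 4120 = 8479 m/s.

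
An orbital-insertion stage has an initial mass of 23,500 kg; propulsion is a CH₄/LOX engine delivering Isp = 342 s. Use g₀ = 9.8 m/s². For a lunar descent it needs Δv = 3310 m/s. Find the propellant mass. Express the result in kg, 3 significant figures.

propellant mass ≈ 14700 kg

v_e = Isp · g₀ = 342 × 9.8 = 3351.6 m/s.
From the ideal rocket equation, m₀/m_f = exp(Δv / v_e) = exp(3310 / 3351.6) = exp(0.9876) = 2.6848.
m_f = 23,500 / 2.6848 = 8,752.98 kg, so propellant = m₀ − m_f = 23,500 − 8,752.98 = 14,747.02 kg.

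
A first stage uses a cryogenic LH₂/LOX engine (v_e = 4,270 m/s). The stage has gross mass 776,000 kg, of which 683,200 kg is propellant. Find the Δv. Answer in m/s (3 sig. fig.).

m_f = m₀ − m_prop = 776,000 − 683,200 = 92,800 kg.
From the ideal rocket equation, Δv = v_e · ln(m₀/m_f) = 4270.0 × ln(8.362) = 4270.0 × 2.1237 ≈ 9068.2 m/s.

Δv ≈ 9070 m/s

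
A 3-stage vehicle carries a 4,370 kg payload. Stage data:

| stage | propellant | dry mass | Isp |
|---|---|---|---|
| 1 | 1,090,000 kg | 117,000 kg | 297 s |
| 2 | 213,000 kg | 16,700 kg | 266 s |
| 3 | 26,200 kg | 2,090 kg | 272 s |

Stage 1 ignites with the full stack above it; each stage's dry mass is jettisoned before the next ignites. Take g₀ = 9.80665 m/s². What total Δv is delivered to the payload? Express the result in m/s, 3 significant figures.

Ignition mass of stage 1 = 1,090,000+117,000 + 213,000+16,700 + 26,200+2,090 + 4,370 = 1,469,360 kg.
Stage 1: m₀ = 1,469,360 kg, m_f = 1,469,360 − 1,090,000 = 379,360 kg; Δv = 297×9.80665×ln(3.873) = 2912.6×1.3541 ≈ 3944 m/s.
Stage 2: m₀ = 262,360 kg, m_f = 262,360 − 213,000 = 49,360 kg; Δv = 266×9.80665×ln(5.315) = 2608.6×1.6706 ≈ 4358 m/s.
Stage 3: m₀ = 32,660 kg, m_f = 32,660 − 26,200 = 6,460 kg; Δv = 272×9.80665×ln(5.056) = 2667.4×1.6205 ≈ 4323 m/s.
Total Δv = 3944 + 4358 + 4323 = 12625 m/s.

Δv ≈ 12600 m/s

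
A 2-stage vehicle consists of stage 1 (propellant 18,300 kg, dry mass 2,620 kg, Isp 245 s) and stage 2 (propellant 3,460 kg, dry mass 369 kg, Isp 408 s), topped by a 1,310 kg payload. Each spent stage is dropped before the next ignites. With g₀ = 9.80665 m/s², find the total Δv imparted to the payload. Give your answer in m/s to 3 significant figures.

Ignition mass of stage 1 = 18,300+2,620 + 3,460+369 + 1,310 = 26,059 kg.
Stage 1: m₀ = 26,059 kg, m_f = 26,059 − 18,300 = 7,759 kg; Δv = 245×9.80665×ln(3.359) = 2402.6×1.2115 ≈ 2911 m/s.
Stage 2: m₀ = 5,139 kg, m_f = 5,139 − 3,460 = 1,679 kg; Δv = 408×9.80665×ln(3.061) = 4001.1×1.1187 ≈ 4476 m/s.
Total Δv = 2911 + 4476 = 7387 m/s.

Δv ≈ 7390 m/s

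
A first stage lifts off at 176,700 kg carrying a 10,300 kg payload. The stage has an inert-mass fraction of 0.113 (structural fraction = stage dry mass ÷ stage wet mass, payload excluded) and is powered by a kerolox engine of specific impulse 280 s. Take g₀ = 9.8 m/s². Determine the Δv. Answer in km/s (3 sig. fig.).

Δv ≈ 4.95 km/s

Stage wet mass = m₀ − payload = 176,700 − 10,300 = 166,400 kg.
Stage dry mass = ε × stage wet mass = 0.113 × 166,400 = 18,803.2 kg.
Burnout mass m_f = stage dry + payload = 18,803.2 + 10,300 = 29,103.2 kg.
v_e = Isp · g₀ = 280 × 9.8 = 2744.0 m/s.
Using Δv = v_e ln(m₀/m_f): Δv = v_e · ln(176,700/29,103.2) = 2744.0 × ln(6.071) = 2744.0 × 1.8036 ≈ 4949 m/s.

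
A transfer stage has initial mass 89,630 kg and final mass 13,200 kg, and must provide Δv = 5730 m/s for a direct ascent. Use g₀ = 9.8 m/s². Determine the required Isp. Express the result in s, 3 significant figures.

ln(m₀/m_f) = ln(89630/13200) = ln(6.79) = 1.9155.
v_e = Δv / ln(m₀/m_f) = 5730 / 1.9155 = 2991.4 m/s.
Isp = v_e / g₀ = 2991.4 / 9.8 = 305.2 s.

Isp ≈ 305 s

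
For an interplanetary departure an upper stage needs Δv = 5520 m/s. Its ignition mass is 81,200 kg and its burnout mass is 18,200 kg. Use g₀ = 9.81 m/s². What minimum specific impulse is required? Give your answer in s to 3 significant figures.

Isp ≈ 376 s

ln(m₀/m_f) = ln(81200/18200) = ln(4.462) = 1.4955.
From the ideal rocket equation, v_e = Δv / ln(m₀/m_f) = 5520 / 1.4955 = 3691.1 m/s.
Isp = v_e / g₀ = 3691.1 / 9.81 = 376.3 s.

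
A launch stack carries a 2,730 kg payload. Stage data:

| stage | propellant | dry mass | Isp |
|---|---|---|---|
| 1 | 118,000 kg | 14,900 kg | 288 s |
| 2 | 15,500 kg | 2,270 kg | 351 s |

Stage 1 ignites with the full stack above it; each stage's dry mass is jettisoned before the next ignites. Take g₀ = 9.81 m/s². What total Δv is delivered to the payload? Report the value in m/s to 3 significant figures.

Ignition mass of stage 1 = 118,000+14,900 + 15,500+2,270 + 2,730 = 153,400 kg.
Stage 1: m₀ = 153,400 kg, m_f = 153,400 − 118,000 = 35,400 kg; Δv = 288×9.81×ln(4.333) = 2825.3×1.4663 ≈ 4143 m/s.
Stage 2: m₀ = 20,500 kg, m_f = 20,500 − 15,500 = 5,000 kg; Δv = 351×9.81×ln(4.1) = 3443.3×1.4110 ≈ 4858 m/s.
Total Δv = 4143 + 4858 = 9001 m/s.

Δv ≈ 9000 m/s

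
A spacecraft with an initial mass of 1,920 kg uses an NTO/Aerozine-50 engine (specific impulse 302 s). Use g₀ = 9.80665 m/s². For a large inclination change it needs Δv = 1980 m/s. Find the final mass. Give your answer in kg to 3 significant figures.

final mass ≈ 984 kg

v_e = Isp · g₀ = 302 × 9.80665 = 2961.6 m/s.
By the Tsiolkovsky rocket equation, m₀/m_f = exp(Δv / v_e) = exp(1980 / 2961.6) = exp(0.6686) = 1.9514.
m_f = m₀ / 1.9514 = 1,920 / 1.9514 = 983.909 kg.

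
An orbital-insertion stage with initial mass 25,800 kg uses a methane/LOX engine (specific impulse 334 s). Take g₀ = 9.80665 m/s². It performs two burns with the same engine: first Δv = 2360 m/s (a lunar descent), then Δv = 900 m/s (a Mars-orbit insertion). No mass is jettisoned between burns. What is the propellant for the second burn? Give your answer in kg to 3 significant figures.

propellant for the second burn ≈ 3020 kg

v_e = Isp · g₀ = 334 × 9.80665 = 3275.4 m/s.
After the first burn: m = 25800 × exp(−2360/3275.4) = 25800 × 0.48650 = 12,551.7 kg.
After the second burn: m = 12,551.7 × exp(−900/3275.4) = 12,551.7 × 0.75974 = 9,536.03 kg.
Second-burn propellant = 12,551.7 − 9,536.03 = 3,015.67 kg.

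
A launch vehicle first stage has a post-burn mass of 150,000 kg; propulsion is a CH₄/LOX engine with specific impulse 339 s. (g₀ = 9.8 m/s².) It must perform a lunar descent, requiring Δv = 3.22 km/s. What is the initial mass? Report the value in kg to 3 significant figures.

v_e = Isp · g₀ = 339 × 9.8 = 3322.2 m/s.
From the ideal rocket equation, m₀/m_f = exp(Δv / v_e) = exp(3220 / 3322.2) = exp(0.9692) = 2.6359.
m₀ = m_f × 2.6359 = 150,000 × 2.6359 = 395,385 kg.

initial mass ≈ 395000 kg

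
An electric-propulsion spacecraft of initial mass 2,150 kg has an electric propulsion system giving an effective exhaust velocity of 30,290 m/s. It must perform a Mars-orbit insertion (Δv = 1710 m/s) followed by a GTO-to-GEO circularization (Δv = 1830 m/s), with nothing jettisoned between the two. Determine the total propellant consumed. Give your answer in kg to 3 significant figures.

total propellant consumed ≈ 237 kg

After the first burn: m = 2150 × exp(−1710/30290.0) = 2150 × 0.94511 = 2,031.99 kg.
After the second burn: m = 2,031.99 × exp(−1830/30290.0) = 2,031.99 × 0.94137 = 1,912.85 kg.
Total propellant = m₀ − m_final = 2150 − 1,912.85 = 237.15 kg.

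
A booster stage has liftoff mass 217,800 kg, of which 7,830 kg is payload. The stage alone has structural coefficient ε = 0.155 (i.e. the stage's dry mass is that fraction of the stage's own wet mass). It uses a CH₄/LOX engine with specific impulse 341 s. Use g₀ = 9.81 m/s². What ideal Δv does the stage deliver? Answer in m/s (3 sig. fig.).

Stage wet mass = m₀ − payload = 217,800 − 7,830 = 209,970 kg.
Stage dry mass = ε × stage wet mass = 0.155 × 209,970 = 32,545.4 kg.
Burnout mass m_f = stage dry + payload = 32,545.4 + 7,830 = 40,375.4 kg.
v_e = Isp · g₀ = 341 × 9.81 = 3345.2 m/s.
From the ideal rocket equation, Δv = v_e · ln(217,800/40,375.4) = 3345.2 × ln(5.394) = 3345.2 × 1.6854 ≈ 5638 m/s.

Δv ≈ 5640 m/s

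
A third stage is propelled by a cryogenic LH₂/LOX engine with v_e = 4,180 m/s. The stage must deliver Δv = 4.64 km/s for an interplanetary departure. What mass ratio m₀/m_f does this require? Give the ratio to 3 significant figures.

mass ratio ≈ 3.03

By the Tsiolkovsky rocket equation, m₀/m_f = exp(Δv / v_e) = exp(4640 / 4180.0) = exp(1.1100) = 3.0345.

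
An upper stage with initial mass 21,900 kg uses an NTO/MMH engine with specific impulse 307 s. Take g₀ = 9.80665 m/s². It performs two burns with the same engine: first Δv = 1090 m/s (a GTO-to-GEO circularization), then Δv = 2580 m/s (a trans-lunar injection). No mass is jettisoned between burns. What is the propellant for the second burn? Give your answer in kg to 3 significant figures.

v_e = Isp · g₀ = 307 × 9.80665 = 3010.6 m/s.
After the first burn: m = 21900 × exp(−1090/3010.6) = 21900 × 0.69625 = 15,247.9 kg.
After the second burn: m = 15,247.9 × exp(−2580/3010.6) = 15,247.9 × 0.42445 = 6,471.97 kg.
Second-burn propellant = 15,247.9 − 6,471.97 = 8,775.93 kg.

propellant for the second burn ≈ 8780 kg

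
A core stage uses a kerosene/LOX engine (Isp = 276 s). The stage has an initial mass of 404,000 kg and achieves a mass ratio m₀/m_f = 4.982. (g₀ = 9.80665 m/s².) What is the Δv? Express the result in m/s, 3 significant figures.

Δv ≈ 4350 m/s

v_e = Isp · g₀ = 276 × 9.80665 = 2706.6 m/s.
Using Δv = v_e ln(m₀/m_f): Δv = v_e · ln(4.982) = 2706.6 × 1.6058 ≈ 4346.4 m/s.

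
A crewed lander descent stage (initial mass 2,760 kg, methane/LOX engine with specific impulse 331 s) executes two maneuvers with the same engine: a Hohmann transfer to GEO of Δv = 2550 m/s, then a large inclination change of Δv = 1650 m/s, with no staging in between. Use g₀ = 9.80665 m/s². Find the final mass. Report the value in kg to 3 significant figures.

v_e = Isp · g₀ = 331 × 9.80665 = 3246.0 m/s.
After the first burn: m = 2760 × exp(−2550/3246.0) = 2760 × 0.45585 = 1,258.15 kg.
After the second burn: m = 1,258.15 × exp(−1650/3246.0) = 1,258.15 × 0.60151 = 756.79 kg.

final mass ≈ 757 kg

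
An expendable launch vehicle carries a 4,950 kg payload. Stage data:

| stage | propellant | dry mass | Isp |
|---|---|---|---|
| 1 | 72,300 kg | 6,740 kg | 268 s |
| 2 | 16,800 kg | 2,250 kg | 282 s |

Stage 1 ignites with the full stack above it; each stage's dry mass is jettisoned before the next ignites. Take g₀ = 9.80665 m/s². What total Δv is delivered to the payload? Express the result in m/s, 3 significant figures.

Δv ≈ 6510 m/s

Ignition mass of stage 1 = 72,300+6,740 + 16,800+2,250 + 4,950 = 103,040 kg.
Stage 1: m₀ = 103,040 kg, m_f = 103,040 − 72,300 = 30,740 kg; Δv = 268×9.80665×ln(3.352) = 2628.2×1.2096 ≈ 3179 m/s.
Stage 2: m₀ = 24,000 kg, m_f = 24,000 − 16,800 = 7,200 kg; Δv = 282×9.80665×ln(3.333) = 2765.5×1.2040 ≈ 3330 m/s.
Total Δv = 3179 + 3330 = 6509 m/s.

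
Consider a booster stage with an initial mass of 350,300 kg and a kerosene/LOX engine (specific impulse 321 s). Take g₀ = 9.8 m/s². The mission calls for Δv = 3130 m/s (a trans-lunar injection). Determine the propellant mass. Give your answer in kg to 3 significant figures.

propellant mass ≈ 221000 kg

v_e = Isp · g₀ = 321 × 9.8 = 3145.8 m/s.
Using Δv = v_e ln(m₀/m_f): m₀/m_f = exp(Δv / v_e) = exp(3130 / 3145.8) = exp(0.9950) = 2.7047.
m_f = 350,300 / 2.7047 = 129,515 kg, so propellant = m₀ − m_f = 350,300 − 129,515 = 220,785 kg.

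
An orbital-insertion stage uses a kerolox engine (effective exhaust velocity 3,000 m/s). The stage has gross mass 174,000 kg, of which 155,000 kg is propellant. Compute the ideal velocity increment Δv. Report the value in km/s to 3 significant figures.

m_f = m₀ − m_prop = 174,000 − 155,000 = 19,000 kg.
Δv = v_e · ln(m₀/m_f) = 3000.0 × ln(9.158) = 3000.0 × 2.2146 ≈ 6643.8 m/s.

Δv ≈ 6.64 km/s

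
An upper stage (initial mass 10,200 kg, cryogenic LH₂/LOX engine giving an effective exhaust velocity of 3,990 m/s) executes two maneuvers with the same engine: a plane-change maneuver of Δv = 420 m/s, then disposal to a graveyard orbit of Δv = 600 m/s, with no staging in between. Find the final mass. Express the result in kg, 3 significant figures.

After the first burn: m = 10200 × exp(−420/3990.0) = 10200 × 0.90009 = 9,180.92 kg.
After the second burn: m = 9,180.92 × exp(−600/3990.0) = 9,180.92 × 0.86038 = 7,899.08 kg.

final mass ≈ 7900 kg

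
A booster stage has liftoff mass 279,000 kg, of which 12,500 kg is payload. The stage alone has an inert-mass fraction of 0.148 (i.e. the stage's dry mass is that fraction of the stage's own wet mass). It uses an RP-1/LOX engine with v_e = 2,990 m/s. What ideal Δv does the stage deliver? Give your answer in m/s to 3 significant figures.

Stage wet mass = m₀ − payload = 279,000 − 12,500 = 266,500 kg.
Stage dry mass = ε × stage wet mass = 0.148 × 266,500 = 39,442 kg.
Burnout mass m_f = stage dry + payload = 39,442 + 12,500 = 51,942 kg.
Δv = v_e · ln(279,000/51,942) = 2990.0 × ln(5.371) = 2990.0 × 1.6811 ≈ 5026 m/s.

Δv ≈ 5030 m/s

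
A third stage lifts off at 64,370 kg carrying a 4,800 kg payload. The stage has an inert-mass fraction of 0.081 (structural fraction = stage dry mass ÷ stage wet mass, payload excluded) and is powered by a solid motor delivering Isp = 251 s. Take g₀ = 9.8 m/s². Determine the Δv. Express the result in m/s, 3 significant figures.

Δv ≈ 4670 m/s

Stage wet mass = m₀ − payload = 64,370 − 4,800 = 59,570 kg.
Stage dry mass = ε × stage wet mass = 0.081 × 59,570 = 4,825.17 kg.
Burnout mass m_f = stage dry + payload = 4,825.17 + 4,800 = 9,625.17 kg.
v_e = Isp · g₀ = 251 × 9.8 = 2459.8 m/s.
From the ideal rocket equation, Δv = v_e · ln(64,370/9,625.17) = 2459.8 × ln(6.688) = 2459.8 × 1.9003 ≈ 4674 m/s.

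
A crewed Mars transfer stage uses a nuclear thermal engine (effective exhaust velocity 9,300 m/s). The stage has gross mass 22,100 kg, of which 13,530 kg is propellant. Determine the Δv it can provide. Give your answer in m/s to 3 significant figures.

m_f = m₀ − m_prop = 22,100 − 13,530 = 8,570 kg.
Δv = v_e · ln(m₀/m_f) = 9300.0 × ln(2.579) = 9300.0 × 0.9473 ≈ 8810.0 m/s.

Δv ≈ 8810 m/s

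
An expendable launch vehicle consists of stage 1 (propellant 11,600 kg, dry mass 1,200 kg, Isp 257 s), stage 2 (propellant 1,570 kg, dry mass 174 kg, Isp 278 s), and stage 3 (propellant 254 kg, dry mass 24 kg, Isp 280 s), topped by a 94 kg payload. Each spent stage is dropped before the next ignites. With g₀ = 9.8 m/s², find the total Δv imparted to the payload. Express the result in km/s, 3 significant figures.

Ignition mass of stage 1 = 11,600+1,200 + 1,570+174 + 254+24 + 94 = 14,916 kg.
Stage 1: m₀ = 14,916 kg, m_f = 14,916 − 11,600 = 3,316 kg; Δv = 257×9.8×ln(4.498) = 2518.6×1.5037 ≈ 3787 m/s.
Stage 2: m₀ = 2,116 kg, m_f = 2,116 − 1,570 = 546 kg; Δv = 278×9.8×ln(3.875) = 2724.4×1.3547 ≈ 3691 m/s.
Stage 3: m₀ = 372 kg, m_f = 372 − 254 = 118 kg; Δv = 280×9.8×ln(3.153) = 2744.0×1.1482 ≈ 3151 m/s.
Total Δv = 3787 + 3691 + 3151 = 10629 m/s.

Δv ≈ 10.6 km/s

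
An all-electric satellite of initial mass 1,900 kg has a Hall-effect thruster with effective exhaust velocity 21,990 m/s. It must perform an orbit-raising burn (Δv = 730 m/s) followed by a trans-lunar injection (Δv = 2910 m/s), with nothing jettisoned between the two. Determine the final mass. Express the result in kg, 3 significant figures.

final mass ≈ 1610 kg

After the first burn: m = 1900 × exp(−730/21990.0) = 1900 × 0.96735 = 1,837.97 kg.
After the second burn: m = 1,837.97 × exp(−2910/21990.0) = 1,837.97 × 0.87605 = 1,610.15 kg.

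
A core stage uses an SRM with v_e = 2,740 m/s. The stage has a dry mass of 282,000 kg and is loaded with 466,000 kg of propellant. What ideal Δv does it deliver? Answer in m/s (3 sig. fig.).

Δv ≈ 2670 m/s

m₀ = m_dry + m_prop = 282,000 + 466,000 = 748,000 kg.
Δv = v_e · ln(m₀/m_f) = 2740.0 × ln(2.652) = 2740.0 × 0.9755 ≈ 2672.9 m/s.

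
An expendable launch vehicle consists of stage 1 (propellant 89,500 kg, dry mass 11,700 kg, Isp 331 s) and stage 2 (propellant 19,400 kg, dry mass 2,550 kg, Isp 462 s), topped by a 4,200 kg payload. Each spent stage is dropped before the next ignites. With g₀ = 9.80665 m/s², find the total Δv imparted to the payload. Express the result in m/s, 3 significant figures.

Δv ≈ 10100 m/s

Ignition mass of stage 1 = 89,500+11,700 + 19,400+2,550 + 4,200 = 127,350 kg.
Stage 1: m₀ = 127,350 kg, m_f = 127,350 − 89,500 = 37,850 kg; Δv = 331×9.80665×ln(3.365) = 3246.0×1.2133 ≈ 3938 m/s.
Stage 2: m₀ = 26,150 kg, m_f = 26,150 − 19,400 = 6,750 kg; Δv = 462×9.80665×ln(3.874) = 4530.7×1.3543 ≈ 6136 m/s.
Total Δv = 3938 + 6136 = 10074 m/s.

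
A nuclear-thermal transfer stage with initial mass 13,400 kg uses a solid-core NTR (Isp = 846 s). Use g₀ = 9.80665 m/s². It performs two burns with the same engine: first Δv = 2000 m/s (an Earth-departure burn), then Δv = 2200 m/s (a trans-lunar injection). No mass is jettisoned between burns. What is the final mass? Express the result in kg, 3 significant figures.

final mass ≈ 8080 kg

v_e = Isp · g₀ = 846 × 9.80665 = 8296.4 m/s.
After the first burn: m = 13400 × exp(−2000/8296.4) = 13400 × 0.78579 = 10,529.6 kg.
After the second burn: m = 10,529.6 × exp(−2200/8296.4) = 10,529.6 × 0.76707 = 8,076.94 kg.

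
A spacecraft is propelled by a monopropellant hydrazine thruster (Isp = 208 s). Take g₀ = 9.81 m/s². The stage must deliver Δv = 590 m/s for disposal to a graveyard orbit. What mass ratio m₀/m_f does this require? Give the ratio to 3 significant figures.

v_e = Isp · g₀ = 208 × 9.81 = 2040.5 m/s.
By the Tsiolkovsky rocket equation, m₀/m_f = exp(Δv / v_e) = exp(590 / 2040.5) = exp(0.2891) = 1.3353.

mass ratio ≈ 1.34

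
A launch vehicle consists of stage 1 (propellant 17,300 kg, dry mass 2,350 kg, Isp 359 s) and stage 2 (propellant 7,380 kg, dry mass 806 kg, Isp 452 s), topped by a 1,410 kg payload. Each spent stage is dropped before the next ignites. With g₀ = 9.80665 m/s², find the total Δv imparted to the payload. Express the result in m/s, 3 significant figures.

Ignition mass of stage 1 = 17,300+2,350 + 7,380+806 + 1,410 = 29,246 kg.
Stage 1: m₀ = 29,246 kg, m_f = 29,246 − 17,300 = 11,946 kg; Δv = 359×9.80665×ln(2.448) = 3520.6×0.8953 ≈ 3152 m/s.
Stage 2: m₀ = 9,596 kg, m_f = 9,596 − 7,380 = 2,216 kg; Δv = 452×9.80665×ln(4.33) = 4432.6×1.4656 ≈ 6497 m/s.
Total Δv = 3152 + 6497 = 9649 m/s.

Δv ≈ 9650 m/s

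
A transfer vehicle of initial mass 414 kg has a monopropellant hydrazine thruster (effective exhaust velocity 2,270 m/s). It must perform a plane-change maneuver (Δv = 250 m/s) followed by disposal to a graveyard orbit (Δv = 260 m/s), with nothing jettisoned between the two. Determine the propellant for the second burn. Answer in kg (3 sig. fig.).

After the first burn: m = 414 × exp(−250/2270.0) = 414 × 0.89572 = 370.828 kg.
After the second burn: m = 370.828 × exp(−260/2270.0) = 370.828 × 0.89178 = 330.697 kg.
Second-burn propellant = 370.828 − 330.697 = 40.131 kg.

propellant for the second burn ≈ 40.1 kg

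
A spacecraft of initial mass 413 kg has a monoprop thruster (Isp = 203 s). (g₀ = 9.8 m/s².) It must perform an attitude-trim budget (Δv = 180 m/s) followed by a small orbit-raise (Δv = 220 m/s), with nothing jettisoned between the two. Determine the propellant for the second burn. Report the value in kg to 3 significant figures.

propellant for the second burn ≈ 39.5 kg

v_e = Isp · g₀ = 203 × 9.8 = 1989.4 m/s.
After the first burn: m = 413 × exp(−180/1989.4) = 413 × 0.91349 = 377.271 kg.
After the second burn: m = 377.271 × exp(−220/1989.4) = 377.271 × 0.89531 = 337.774 kg.
Second-burn propellant = 377.271 − 337.774 = 39.497 kg.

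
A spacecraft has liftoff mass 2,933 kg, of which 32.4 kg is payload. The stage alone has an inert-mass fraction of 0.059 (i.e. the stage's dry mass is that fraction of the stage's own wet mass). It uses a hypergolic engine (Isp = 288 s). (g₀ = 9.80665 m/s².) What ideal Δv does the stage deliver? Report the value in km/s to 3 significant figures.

Stage wet mass = m₀ − payload = 2,933 − 32.4 = 2,900.6 kg.
Stage dry mass = ε × stage wet mass = 0.059 × 2,900.6 = 171.135 kg.
Burnout mass m_f = stage dry + payload = 171.135 + 32.4 = 203.535 kg.
v_e = Isp · g₀ = 288 × 9.80665 = 2824.3 m/s.
By the Tsiolkovsky rocket equation, Δv = v_e · ln(2,933/203.535) = 2824.3 × ln(14.41) = 2824.3 × 2.6679 ≈ 7535 m/s.

Δv ≈ 7.54 km/s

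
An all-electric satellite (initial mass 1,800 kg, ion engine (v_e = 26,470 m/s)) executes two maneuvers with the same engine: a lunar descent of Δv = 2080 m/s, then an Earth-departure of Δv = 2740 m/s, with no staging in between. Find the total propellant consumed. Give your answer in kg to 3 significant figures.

After the first burn: m = 1800 × exp(−2080/26470.0) = 1800 × 0.92443 = 1,663.97 kg.
After the second burn: m = 1,663.97 × exp(−2740/26470.0) = 1,663.97 × 0.90166 = 1,500.34 kg.
Total propellant = m₀ − m_final = 1800 − 1,500.34 = 299.66 kg.

total propellant consumed ≈ 300 kg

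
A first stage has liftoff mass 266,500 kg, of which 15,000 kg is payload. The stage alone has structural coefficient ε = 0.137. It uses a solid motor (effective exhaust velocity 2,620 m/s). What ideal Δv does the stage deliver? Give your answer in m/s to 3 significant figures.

Δv ≈ 4410 m/s

Stage wet mass = m₀ − payload = 266,500 − 15,000 = 251,500 kg.
Stage dry mass = ε × stage wet mass = 0.137 × 251,500 = 34,455.5 kg.
Burnout mass m_f = stage dry + payload = 34,455.5 + 15,000 = 49,455.5 kg.
By the Tsiolkovsky rocket equation, Δv = v_e · ln(266,500/49,455.5) = 2620.0 × ln(5.389) = 2620.0 × 1.6843 ≈ 4413 m/s.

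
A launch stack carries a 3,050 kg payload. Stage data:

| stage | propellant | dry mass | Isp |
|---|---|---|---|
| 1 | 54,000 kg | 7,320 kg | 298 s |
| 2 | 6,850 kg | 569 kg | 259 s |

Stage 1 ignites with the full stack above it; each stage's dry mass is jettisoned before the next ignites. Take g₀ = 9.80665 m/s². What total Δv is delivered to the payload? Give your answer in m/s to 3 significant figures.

Δv ≈ 6780 m/s

Ignition mass of stage 1 = 54,000+7,320 + 6,850+569 + 3,050 = 71,789 kg.
Stage 1: m₀ = 71,789 kg, m_f = 71,789 − 54,000 = 17,789 kg; Δv = 298×9.80665×ln(4.036) = 2922.4×1.3952 ≈ 4077 m/s.
Stage 2: m₀ = 10,469 kg, m_f = 10,469 − 6,850 = 3,619 kg; Δv = 259×9.80665×ln(2.893) = 2539.9×1.0622 ≈ 2698 m/s.
Total Δv = 4077 + 2698 = 6775 m/s.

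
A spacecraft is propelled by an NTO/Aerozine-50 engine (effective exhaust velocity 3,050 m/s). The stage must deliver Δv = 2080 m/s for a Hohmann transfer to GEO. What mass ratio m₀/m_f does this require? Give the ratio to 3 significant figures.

mass ratio ≈ 1.98

Using Δv = v_e ln(m₀/m_f): m₀/m_f = exp(Δv / v_e) = exp(2080 / 3050.0) = exp(0.6820) = 1.9778.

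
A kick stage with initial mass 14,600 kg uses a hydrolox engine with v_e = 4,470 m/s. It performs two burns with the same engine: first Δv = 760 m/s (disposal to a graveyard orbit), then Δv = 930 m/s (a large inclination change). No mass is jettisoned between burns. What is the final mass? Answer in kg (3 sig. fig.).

After the first burn: m = 14600 × exp(−760/4470.0) = 14600 × 0.84365 = 12,317.3 kg.
After the second burn: m = 12,317.3 × exp(−930/4470.0) = 12,317.3 × 0.81216 = 10,003.6 kg.

final mass ≈ 10000 kg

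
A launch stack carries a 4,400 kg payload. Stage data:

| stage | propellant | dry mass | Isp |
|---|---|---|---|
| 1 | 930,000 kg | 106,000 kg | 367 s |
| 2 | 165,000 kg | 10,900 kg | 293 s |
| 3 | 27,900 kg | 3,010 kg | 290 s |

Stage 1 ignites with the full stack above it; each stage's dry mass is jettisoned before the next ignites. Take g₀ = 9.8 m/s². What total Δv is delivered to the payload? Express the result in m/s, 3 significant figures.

Ignition mass of stage 1 = 930,000+106,000 + 165,000+10,900 + 27,900+3,010 + 4,400 = 1,247,210 kg.
Stage 1: m₀ = 1,247,210 kg, m_f = 1,247,210 − 930,000 = 317,210 kg; Δv = 367×9.8×ln(3.932) = 3596.6×1.3691 ≈ 4924 m/s.
Stage 2: m₀ = 211,210 kg, m_f = 211,210 − 165,000 = 46,210 kg; Δv = 293×9.8×ln(4.571) = 2871.4×1.5197 ≈ 4364 m/s.
Stage 3: m₀ = 35,310 kg, m_f = 35,310 − 27,900 = 7,410 kg; Δv = 290×9.8×ln(4.765) = 2842.0×1.5613 ≈ 4437 m/s.
Total Δv = 4924 + 4364 + 4437 = 13725 m/s.

Δv ≈ 13700 m/s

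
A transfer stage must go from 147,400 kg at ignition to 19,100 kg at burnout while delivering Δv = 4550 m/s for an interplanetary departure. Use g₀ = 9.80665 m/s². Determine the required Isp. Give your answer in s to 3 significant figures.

Isp ≈ 227 s

ln(m₀/m_f) = ln(147400/19100) = ln(7.717) = 2.0435.
v_e = Δv / ln(m₀/m_f) = 4550 / 2.0435 = 2226.6 m/s.
Isp = v_e / g₀ = 2226.6 / 9.80665 = 227.1 s.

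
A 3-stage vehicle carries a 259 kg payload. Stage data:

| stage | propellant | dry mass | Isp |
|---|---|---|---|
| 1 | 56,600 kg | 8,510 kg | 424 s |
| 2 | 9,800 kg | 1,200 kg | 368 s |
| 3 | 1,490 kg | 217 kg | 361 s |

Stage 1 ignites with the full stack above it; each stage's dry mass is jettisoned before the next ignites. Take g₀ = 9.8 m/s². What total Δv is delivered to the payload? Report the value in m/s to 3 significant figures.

Δv ≈ 15500 m/s

Ignition mass of stage 1 = 56,600+8,510 + 9,800+1,200 + 1,490+217 + 259 = 78,076 kg.
Stage 1: m₀ = 78,076 kg, m_f = 78,076 − 56,600 = 21,476 kg; Δv = 424×9.8×ln(3.636) = 4155.2×1.2907 ≈ 5363 m/s.
Stage 2: m₀ = 12,966 kg, m_f = 12,966 − 9,800 = 3,166 kg; Δv = 368×9.8×ln(4.095) = 3606.4×1.4099 ≈ 5085 m/s.
Stage 3: m₀ = 1,966 kg, m_f = 1,966 − 1,490 = 476 kg; Δv = 361×9.8×ln(4.13) = 3537.8×1.4183 ≈ 5018 m/s.
Total Δv = 5363 + 5085 + 5018 = 15466 m/s.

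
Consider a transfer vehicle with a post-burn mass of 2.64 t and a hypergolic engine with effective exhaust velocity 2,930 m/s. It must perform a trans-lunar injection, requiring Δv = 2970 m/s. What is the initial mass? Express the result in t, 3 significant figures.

initial mass ≈ 7.27 t

Rocket equation: m₀/m_f = exp(Δv / v_e) = exp(2970 / 2930.0) = exp(1.0137) = 2.7556.
m₀ = m_f × 2.7556 = 2.64 × 2.7556 = 7.27478 t.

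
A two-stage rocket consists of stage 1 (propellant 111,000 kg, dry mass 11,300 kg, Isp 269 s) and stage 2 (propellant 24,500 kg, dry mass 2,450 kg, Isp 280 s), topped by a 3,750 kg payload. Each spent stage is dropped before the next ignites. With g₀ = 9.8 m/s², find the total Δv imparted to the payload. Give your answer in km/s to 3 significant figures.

Ignition mass of stage 1 = 111,000+11,300 + 24,500+2,450 + 3,750 = 153,000 kg.
Stage 1: m₀ = 153,000 kg, m_f = 153,000 − 111,000 = 42,000 kg; Δv = 269×9.8×ln(3.643) = 2636.2×1.2928 ≈ 3408 m/s.
Stage 2: m₀ = 30,700 kg, m_f = 30,700 − 24,500 = 6,200 kg; Δv = 280×9.8×ln(4.952) = 2744.0×1.5997 ≈ 4390 m/s.
Total Δv = 3408 + 4390 = 7798 m/s.

Δv ≈ 7.80 km/s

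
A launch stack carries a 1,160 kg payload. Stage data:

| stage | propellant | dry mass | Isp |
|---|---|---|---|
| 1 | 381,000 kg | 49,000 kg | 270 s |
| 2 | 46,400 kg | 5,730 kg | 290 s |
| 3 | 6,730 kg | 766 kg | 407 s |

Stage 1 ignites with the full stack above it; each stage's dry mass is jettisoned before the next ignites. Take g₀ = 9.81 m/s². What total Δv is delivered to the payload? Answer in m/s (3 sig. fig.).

Δv ≈ 14100 m/s

Ignition mass of stage 1 = 381,000+49,000 + 46,400+5,730 + 6,730+766 + 1,160 = 490,786 kg.
Stage 1: m₀ = 490,786 kg, m_f = 490,786 − 381,000 = 109,786 kg; Δv = 270×9.81×ln(4.47) = 2648.7×1.4975 ≈ 3966 m/s.
Stage 2: m₀ = 60,786 kg, m_f = 60,786 − 46,400 = 14,386 kg; Δv = 290×9.81×ln(4.225) = 2844.9×1.4411 ≈ 4100 m/s.
Stage 3: m₀ = 8,656 kg, m_f = 8,656 − 6,730 = 1,926 kg; Δv = 407×9.81×ln(4.494) = 3992.7×1.5028 ≈ 6000 m/s.
Total Δv = 3966 + 4100 + 6000 = 14066 m/s.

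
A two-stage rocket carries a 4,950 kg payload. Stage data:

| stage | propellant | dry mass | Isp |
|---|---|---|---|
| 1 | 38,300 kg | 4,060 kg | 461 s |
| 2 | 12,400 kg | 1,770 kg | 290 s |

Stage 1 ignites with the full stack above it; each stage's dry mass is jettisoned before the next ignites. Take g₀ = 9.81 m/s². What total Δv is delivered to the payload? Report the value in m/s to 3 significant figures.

Δv ≈ 7390 m/s

Ignition mass of stage 1 = 38,300+4,060 + 12,400+1,770 + 4,950 = 61,480 kg.
Stage 1: m₀ = 61,480 kg, m_f = 61,480 − 38,300 = 23,180 kg; Δv = 461×9.81×ln(2.652) = 4522.4×0.9754 ≈ 4411 m/s.
Stage 2: m₀ = 19,120 kg, m_f = 19,120 − 12,400 = 6,720 kg; Δv = 290×9.81×ln(2.845) = 2844.9×1.0456 ≈ 2975 m/s.
Total Δv = 4411 + 2975 = 7386 m/s.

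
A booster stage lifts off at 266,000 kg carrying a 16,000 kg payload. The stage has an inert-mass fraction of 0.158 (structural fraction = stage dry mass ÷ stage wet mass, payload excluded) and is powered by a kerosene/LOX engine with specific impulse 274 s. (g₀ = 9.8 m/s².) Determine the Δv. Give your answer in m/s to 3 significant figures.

Δv ≈ 4210 m/s

Stage wet mass = m₀ − payload = 266,000 − 16,000 = 250,000 kg.
Stage dry mass = ε × stage wet mass = 0.158 × 250,000 = 39,500 kg.
Burnout mass m_f = stage dry + payload = 39,500 + 16,000 = 55,500 kg.
v_e = Isp · g₀ = 274 × 9.8 = 2685.2 m/s.
Rocket equation: Δv = v_e · ln(266,000/55,500) = 2685.2 × ln(4.793) = 2685.2 × 1.5671 ≈ 4208 m/s.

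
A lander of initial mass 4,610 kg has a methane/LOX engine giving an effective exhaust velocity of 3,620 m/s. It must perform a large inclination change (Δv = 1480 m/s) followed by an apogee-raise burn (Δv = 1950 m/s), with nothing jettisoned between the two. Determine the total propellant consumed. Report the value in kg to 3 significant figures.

total propellant consumed ≈ 2820 kg

After the first burn: m = 4610 × exp(−1480/3620.0) = 4610 × 0.66442 = 3,062.98 kg.
After the second burn: m = 3,062.98 × exp(−1950/3620.0) = 3,062.98 × 0.58352 = 1,787.31 kg.
Total propellant = m₀ − m_final = 4610 − 1,787.31 = 2,822.69 kg.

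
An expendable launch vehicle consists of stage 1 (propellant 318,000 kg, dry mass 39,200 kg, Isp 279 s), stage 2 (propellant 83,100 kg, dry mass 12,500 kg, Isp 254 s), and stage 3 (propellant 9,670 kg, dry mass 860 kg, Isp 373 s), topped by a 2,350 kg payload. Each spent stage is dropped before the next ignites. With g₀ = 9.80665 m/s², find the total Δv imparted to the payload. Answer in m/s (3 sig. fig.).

Ignition mass of stage 1 = 318,000+39,200 + 83,100+12,500 + 9,670+860 + 2,350 = 465,680 kg.
Stage 1: m₀ = 465,680 kg, m_f = 465,680 − 318,000 = 147,680 kg; Δv = 279×9.80665×ln(3.153) = 2736.1×1.1485 ≈ 3142 m/s.
Stage 2: m₀ = 108,480 kg, m_f = 108,480 − 83,100 = 25,380 kg; Δv = 254×9.80665×ln(4.274) = 2490.9×1.4526 ≈ 3618 m/s.
Stage 3: m₀ = 12,880 kg, m_f = 12,880 − 9,670 = 3,210 kg; Δv = 373×9.80665×ln(4.012) = 3657.9×1.3894 ≈ 5082 m/s.
Total Δv = 3142 + 3618 + 5082 = 11842 m/s.

Δv ≈ 11800 m/s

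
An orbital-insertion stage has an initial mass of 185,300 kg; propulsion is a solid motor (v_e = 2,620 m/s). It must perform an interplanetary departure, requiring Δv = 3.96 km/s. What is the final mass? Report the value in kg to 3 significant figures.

final mass ≈ 40900 kg

From the ideal rocket equation, m₀/m_f = exp(Δv / v_e) = exp(3960 / 2620.0) = exp(1.5115) = 4.5333.
m_f = m₀ / 4.5333 = 185,300 / 4.5333 = 40,875.3 kg.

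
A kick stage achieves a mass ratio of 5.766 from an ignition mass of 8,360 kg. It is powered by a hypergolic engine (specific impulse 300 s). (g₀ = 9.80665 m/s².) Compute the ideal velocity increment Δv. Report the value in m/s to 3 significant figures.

Δv ≈ 5150 m/s

v_e = Isp · g₀ = 300 × 9.80665 = 2942.0 m/s.
By the Tsiolkovsky rocket equation, Δv = v_e · ln(5.766) = 2942.0 × 1.7520 ≈ 5154.3 m/s.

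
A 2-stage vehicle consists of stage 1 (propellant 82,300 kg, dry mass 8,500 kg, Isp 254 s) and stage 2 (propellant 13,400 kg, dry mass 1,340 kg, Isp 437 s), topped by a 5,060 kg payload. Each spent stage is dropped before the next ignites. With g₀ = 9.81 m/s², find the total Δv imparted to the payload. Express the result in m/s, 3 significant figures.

Δv ≈ 8240 m/s

Ignition mass of stage 1 = 82,300+8,500 + 13,400+1,340 + 5,060 = 110,600 kg.
Stage 1: m₀ = 110,600 kg, m_f = 110,600 − 82,300 = 28,300 kg; Δv = 254×9.81×ln(3.908) = 2491.7×1.3631 ≈ 3396 m/s.
Stage 2: m₀ = 19,800 kg, m_f = 19,800 − 13,400 = 6,400 kg; Δv = 437×9.81×ln(3.094) = 4287.0×1.1294 ≈ 4842 m/s.
Total Δv = 3396 + 4842 = 8238 m/s.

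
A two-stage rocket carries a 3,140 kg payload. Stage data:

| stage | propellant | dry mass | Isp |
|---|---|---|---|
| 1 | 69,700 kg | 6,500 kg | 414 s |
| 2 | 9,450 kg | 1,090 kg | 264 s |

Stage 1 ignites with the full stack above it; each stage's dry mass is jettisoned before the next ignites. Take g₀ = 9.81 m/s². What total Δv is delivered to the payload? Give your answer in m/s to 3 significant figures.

Δv ≈ 9110 m/s

Ignition mass of stage 1 = 69,700+6,500 + 9,450+1,090 + 3,140 = 89,880 kg.
Stage 1: m₀ = 89,880 kg, m_f = 89,880 − 69,700 = 20,180 kg; Δv = 414×9.81×ln(4.454) = 4061.3×1.4938 ≈ 6067 m/s.
Stage 2: m₀ = 13,680 kg, m_f = 13,680 − 9,450 = 4,230 kg; Δv = 264×9.81×ln(3.234) = 2589.8×1.1737 ≈ 3040 m/s.
Total Δv = 6067 + 3040 = 9107 m/s.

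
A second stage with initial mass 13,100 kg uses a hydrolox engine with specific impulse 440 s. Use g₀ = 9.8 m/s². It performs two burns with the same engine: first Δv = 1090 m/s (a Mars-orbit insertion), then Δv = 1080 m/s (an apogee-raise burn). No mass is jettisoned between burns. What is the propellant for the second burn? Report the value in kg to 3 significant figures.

v_e = Isp · g₀ = 440 × 9.8 = 4312.0 m/s.
After the first burn: m = 13100 × exp(−1090/4312.0) = 13100 × 0.77664 = 10,174 kg.
After the second burn: m = 10,174 × exp(−1080/4312.0) = 10,174 × 0.77844 = 7,919.85 kg.
Second-burn propellant = 10,174 − 7,919.85 = 2,254.15 kg.

propellant for the second burn ≈ 2250 kg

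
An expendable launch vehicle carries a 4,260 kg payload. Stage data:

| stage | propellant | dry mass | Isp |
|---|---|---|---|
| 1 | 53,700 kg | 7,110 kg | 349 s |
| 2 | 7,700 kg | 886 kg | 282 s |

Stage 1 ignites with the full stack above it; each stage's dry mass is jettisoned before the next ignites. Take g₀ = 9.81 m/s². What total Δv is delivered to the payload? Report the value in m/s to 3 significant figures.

Ignition mass of stage 1 = 53,700+7,110 + 7,700+886 + 4,260 = 73,656 kg.
Stage 1: m₀ = 73,656 kg, m_f = 73,656 − 53,700 = 19,956 kg; Δv = 349×9.81×ln(3.691) = 3423.7×1.3059 ≈ 4471 m/s.
Stage 2: m₀ = 12,846 kg, m_f = 12,846 − 7,700 = 5,146 kg; Δv = 282×9.81×ln(2.496) = 2766.4×0.9148 ≈ 2531 m/s.
Total Δv = 4471 + 2531 = 7002 m/s.

Δv ≈ 7000 m/s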